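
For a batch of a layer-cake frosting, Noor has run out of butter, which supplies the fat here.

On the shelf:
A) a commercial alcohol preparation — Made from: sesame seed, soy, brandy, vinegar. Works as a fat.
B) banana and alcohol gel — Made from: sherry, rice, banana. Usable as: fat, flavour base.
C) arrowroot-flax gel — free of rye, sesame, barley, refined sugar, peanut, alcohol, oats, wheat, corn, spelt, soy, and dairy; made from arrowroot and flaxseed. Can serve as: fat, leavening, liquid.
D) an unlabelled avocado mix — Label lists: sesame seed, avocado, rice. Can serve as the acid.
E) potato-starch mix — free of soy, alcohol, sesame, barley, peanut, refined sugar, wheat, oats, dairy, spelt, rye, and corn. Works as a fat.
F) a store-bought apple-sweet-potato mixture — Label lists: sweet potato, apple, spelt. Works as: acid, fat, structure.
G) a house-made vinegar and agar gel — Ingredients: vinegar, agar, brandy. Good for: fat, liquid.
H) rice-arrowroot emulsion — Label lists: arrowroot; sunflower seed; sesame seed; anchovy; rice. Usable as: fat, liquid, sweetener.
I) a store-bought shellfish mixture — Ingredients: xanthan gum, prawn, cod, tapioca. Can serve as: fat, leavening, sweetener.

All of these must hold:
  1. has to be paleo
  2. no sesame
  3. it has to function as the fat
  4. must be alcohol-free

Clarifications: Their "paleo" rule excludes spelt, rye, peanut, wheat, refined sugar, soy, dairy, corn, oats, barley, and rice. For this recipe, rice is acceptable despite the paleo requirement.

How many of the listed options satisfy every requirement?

3

A: has soy, so not paleo; has brandy, so not alcohol-free (and 1 more) — no
B: has sherry, so not alcohol-free — out
C: no sesame, paleo — OK
D: not usable as a fat; has sesame seed, so not sesame-free — no
E: all constraints satisfied — keep
F: has spelt, so not paleo — reject
G: has brandy, so not alcohol-free — out
H: has sesame seed, so not sesame-free — no
I: works as a fat, paleo, no sesame — valid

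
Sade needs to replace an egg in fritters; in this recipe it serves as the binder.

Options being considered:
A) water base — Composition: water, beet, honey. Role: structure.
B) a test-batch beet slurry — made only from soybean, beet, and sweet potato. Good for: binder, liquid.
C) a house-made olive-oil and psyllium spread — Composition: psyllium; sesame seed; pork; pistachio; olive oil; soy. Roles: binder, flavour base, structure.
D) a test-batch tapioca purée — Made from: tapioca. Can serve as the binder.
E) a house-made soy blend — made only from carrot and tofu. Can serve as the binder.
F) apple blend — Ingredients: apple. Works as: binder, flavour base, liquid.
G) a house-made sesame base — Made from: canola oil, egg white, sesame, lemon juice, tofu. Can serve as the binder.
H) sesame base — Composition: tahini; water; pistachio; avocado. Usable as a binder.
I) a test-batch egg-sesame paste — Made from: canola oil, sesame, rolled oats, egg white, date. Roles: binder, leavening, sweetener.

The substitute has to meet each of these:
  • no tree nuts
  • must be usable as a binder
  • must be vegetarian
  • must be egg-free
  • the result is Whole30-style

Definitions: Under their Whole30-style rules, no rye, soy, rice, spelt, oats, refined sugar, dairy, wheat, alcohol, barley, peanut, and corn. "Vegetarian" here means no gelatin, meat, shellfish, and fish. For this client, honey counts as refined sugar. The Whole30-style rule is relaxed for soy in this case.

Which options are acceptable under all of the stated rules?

B, D, E, F

A: not usable as a binder; has honey, so not Whole30-style — out
B: soy is permitted under the Whole30-style carve-out; nothing else excluded — valid
C: has pork, so not vegetarian; has pistachio, so not tree-nut-free — out
D: only tapioca; none excluded — keep
E: soy is permitted under the Whole30-style carve-out; nothing else excluded — OK
F: only apple; none excluded — keep
G: has egg white, so not egg-free — no
H: has pistachio, so not tree-nut-free — no
I: has rolled oats, so not Whole30-style; has egg white, so not egg-free — no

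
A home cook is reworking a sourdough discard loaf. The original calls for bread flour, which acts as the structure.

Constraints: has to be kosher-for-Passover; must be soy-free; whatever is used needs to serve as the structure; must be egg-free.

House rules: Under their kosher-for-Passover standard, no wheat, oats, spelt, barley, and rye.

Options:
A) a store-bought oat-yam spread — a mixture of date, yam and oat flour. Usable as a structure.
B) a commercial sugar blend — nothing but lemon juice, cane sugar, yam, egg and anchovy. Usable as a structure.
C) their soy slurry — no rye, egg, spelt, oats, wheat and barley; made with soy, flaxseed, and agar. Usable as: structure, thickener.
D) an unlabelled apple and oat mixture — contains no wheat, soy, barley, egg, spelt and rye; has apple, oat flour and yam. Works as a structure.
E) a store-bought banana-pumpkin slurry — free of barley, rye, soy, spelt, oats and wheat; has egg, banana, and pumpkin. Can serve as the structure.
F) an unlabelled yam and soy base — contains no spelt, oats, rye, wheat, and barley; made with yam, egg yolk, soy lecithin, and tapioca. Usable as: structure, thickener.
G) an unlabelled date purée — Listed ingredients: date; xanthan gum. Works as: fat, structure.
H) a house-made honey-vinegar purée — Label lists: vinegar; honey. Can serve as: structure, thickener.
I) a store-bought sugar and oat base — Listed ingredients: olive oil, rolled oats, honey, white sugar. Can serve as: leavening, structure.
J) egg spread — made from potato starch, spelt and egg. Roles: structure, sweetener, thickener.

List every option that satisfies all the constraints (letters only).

G, H

A: has oat flour, so not kosher-for-Passover — reject
B: has egg, so not egg-free — out
C: has soy, so not soy-free — no
D: has oat flour, so not kosher-for-Passover — out
E: has egg, so not egg-free — out
F: has egg yolk, so not egg-free; has soy lecithin, so not soy-free — out
G: no soy, kosher-for-Passover — OK
H: only honey and vinegar; none excluded — keep
I: has rolled oats, so not kosher-for-Passover — no
J: has spelt, so not kosher-for-Passover; has egg, so not egg-free — out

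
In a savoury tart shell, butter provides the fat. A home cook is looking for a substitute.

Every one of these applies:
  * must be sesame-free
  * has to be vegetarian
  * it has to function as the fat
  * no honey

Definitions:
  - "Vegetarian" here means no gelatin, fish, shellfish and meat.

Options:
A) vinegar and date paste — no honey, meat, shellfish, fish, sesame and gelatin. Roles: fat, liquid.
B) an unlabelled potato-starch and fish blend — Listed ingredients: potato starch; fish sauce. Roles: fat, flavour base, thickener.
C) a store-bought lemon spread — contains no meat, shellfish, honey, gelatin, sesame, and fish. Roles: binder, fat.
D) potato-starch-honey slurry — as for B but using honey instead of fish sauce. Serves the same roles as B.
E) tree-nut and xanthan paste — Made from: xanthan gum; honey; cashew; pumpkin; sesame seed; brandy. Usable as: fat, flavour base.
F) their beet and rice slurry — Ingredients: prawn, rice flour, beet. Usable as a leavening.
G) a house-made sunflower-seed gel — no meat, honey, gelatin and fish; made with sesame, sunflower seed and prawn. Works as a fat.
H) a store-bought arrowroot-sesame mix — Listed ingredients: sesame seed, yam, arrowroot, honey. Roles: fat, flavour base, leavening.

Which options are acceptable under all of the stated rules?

A, C

A: works as a fat, no honey, no sesame — valid
B: has fish sauce, so not vegetarian — reject
C: works as a fat, no honey, vegetarian — valid
D: has honey, so not honey-free — reject
E: has sesame seed, so not sesame-free; has honey, so not honey-free — no
F: not usable as a fat; has prawn, so not vegetarian — out
G: has prawn, so not vegetarian; has sesame, so not sesame-free — no
H: has sesame seed, so not sesame-free; has honey, so not honey-free — no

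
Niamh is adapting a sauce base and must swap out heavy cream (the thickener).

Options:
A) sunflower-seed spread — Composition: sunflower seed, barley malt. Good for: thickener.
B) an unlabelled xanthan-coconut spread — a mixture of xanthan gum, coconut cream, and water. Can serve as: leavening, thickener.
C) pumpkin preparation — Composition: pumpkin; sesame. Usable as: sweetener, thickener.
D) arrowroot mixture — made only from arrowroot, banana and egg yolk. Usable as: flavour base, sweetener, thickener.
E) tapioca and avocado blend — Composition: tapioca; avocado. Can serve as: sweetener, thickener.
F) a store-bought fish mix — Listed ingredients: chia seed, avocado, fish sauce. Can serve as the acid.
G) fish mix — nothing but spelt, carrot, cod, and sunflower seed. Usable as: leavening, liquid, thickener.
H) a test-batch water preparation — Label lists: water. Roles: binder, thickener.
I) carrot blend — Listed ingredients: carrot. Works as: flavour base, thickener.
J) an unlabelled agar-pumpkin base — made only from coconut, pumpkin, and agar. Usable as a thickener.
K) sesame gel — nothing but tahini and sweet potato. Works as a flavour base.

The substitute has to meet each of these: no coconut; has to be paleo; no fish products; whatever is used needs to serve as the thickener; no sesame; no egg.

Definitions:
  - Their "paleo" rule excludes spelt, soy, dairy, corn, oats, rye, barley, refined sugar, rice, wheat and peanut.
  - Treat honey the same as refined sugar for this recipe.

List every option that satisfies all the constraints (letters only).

E, H, I

A: has barley malt, so not paleo — no
B: has coconut cream, so not coconut-free — no
C: has sesame, so not sesame-free — reject
D: has egg yolk, so not egg-free — out
E: only tapioca and avocado; none excluded — keep
F: not usable as a thickener; has fish sauce, so not fish-free — no
G: has spelt, so not paleo; has cod, so not fish-free — no
H: all constraints satisfied — valid
I: no sesame, no fish — valid
J: has coconut, so not coconut-free — reject
K: not usable as a thickener; has tahini, so not sesame-free — no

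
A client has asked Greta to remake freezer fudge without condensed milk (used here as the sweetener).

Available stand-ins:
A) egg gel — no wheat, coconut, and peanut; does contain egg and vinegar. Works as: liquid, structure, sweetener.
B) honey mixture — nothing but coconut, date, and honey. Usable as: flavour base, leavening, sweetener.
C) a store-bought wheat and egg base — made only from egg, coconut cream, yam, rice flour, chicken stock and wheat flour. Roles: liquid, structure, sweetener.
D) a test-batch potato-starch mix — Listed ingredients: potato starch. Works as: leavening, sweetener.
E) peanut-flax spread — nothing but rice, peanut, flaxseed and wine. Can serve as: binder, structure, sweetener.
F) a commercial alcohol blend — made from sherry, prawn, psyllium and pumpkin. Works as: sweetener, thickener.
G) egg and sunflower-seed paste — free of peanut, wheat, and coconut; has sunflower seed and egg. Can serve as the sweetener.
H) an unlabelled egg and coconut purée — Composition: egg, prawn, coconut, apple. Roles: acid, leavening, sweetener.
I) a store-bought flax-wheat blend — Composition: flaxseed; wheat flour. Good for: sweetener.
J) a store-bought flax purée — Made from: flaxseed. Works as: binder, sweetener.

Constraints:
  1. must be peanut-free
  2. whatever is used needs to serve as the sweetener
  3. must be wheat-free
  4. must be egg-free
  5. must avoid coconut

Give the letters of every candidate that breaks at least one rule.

A, B, C, E, G, H, I

A: has egg, so not egg-free — out
B: has coconut, so not coconut-free — no
C: has egg, so not egg-free; has coconut cream, so not coconut-free (and 1 more) — no
D: works as a sweetener, no peanut, no wheat — keep
E: has peanut, so not peanut-free — reject
F: all constraints satisfied — OK
G: has egg, so not egg-free — no
H: has egg, so not egg-free; has coconut, so not coconut-free — out
I: has wheat flour, so not wheat-free — reject
J: works as a sweetener, no coconut, no wheat — valid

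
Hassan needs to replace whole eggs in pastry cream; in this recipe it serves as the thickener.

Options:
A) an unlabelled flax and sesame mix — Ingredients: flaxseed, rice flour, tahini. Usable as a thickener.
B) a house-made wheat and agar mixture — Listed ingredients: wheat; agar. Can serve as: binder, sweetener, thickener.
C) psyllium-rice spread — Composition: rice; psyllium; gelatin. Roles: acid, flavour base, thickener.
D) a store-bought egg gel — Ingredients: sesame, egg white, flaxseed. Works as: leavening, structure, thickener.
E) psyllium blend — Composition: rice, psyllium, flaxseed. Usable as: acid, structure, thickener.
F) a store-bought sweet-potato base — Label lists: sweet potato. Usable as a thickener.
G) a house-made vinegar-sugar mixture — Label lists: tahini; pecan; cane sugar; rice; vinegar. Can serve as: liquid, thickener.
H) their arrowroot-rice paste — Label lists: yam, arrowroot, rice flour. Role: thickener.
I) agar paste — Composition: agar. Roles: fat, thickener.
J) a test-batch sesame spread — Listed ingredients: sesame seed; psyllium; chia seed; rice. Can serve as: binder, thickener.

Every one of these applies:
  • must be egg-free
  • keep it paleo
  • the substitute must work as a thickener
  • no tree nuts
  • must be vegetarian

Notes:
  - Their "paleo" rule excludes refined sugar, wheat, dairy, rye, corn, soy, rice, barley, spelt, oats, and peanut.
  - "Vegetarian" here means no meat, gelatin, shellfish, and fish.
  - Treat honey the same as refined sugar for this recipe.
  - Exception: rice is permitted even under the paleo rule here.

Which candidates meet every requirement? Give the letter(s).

A: rice is permitted under the paleo carve-out; nothing else excluded — keep
B: has wheat, so not paleo — reject
C: has gelatin, so not vegetarian — out
D: has egg white, so not egg-free — no
E: rice is permitted under the paleo carve-out; nothing else excluded — OK
F: every rule checks out — OK
G: has cane sugar, so not paleo; has pecan, so not tree-nut-free — no
H: rice is permitted under the paleo carve-out; nothing else excluded — OK
I: paleo, no tree nuts — valid
J: rice is permitted under the paleo carve-out; nothing else excluded — OK

A, E, F, H, I, J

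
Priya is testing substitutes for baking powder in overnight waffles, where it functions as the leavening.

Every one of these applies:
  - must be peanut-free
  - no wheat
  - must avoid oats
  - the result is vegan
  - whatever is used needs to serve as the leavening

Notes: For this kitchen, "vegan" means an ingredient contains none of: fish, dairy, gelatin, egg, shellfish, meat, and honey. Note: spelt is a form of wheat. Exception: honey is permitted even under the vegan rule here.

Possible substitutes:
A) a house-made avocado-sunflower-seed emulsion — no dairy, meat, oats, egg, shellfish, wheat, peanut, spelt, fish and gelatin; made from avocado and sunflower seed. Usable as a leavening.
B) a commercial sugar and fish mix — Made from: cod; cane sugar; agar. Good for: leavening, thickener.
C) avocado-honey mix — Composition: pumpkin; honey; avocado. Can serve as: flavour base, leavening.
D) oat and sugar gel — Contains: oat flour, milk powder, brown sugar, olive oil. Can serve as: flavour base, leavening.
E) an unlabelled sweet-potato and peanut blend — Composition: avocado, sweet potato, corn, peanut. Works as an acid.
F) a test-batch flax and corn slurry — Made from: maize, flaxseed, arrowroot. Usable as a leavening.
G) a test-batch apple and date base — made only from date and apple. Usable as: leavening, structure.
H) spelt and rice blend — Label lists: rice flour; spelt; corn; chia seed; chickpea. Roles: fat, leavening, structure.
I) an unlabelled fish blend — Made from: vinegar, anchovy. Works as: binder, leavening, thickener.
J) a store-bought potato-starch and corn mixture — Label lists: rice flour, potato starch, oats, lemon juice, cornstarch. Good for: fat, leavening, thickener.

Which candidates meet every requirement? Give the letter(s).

A: no oats, wheat-free — OK
B: has cod, so not vegan — no
C: honey is permitted under the vegan carve-out; nothing else excluded — OK
D: has milk powder, so not vegan; has oat flour, so not oat-free — reject
E: not usable as a leavening; has peanut, so not peanut-free — reject
F: works as a leavening, no oats, wheat-free — OK
G: no peanut, no oats — keep
H: has spelt, so not wheat-free — reject
I: has anchovy, so not vegan — out
J: has oats, so not oat-free — out

A, C, F, G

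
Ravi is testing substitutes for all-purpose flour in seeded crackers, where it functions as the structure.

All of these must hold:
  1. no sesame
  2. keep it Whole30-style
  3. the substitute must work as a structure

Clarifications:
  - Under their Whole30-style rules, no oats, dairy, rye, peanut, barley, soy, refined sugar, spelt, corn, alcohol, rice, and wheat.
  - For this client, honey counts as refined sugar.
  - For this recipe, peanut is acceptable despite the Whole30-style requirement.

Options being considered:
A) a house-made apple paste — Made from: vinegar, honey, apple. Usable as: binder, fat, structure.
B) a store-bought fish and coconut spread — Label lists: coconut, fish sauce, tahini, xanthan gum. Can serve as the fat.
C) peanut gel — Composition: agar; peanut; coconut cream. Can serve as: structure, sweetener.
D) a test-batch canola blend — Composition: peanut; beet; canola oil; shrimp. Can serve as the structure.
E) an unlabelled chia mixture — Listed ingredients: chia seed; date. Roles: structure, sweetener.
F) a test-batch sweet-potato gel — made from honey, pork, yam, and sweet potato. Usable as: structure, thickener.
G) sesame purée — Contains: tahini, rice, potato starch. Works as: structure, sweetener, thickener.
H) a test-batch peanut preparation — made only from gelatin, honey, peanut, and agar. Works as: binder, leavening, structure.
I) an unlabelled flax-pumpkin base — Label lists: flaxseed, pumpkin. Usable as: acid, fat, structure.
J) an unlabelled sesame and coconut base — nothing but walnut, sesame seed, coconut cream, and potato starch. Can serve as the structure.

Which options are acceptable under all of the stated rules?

A: has honey, so not Whole30-style — reject
B: not usable as a structure; has tahini, so not sesame-free — out
C: peanut is permitted under the Whole30-style carve-out; nothing else excluded — keep
D: peanut is permitted under the Whole30-style carve-out; nothing else excluded — valid
E: works as a structure, Whole30-style, no sesame — OK
F: has honey, so not Whole30-style — no
G: has rice, so not Whole30-style; has tahini, so not sesame-free — no
H: has honey, so not Whole30-style — reject
I: only flaxseed and pumpkin; none excluded — valid
J: has sesame seed, so not sesame-free — no

C, D, E, I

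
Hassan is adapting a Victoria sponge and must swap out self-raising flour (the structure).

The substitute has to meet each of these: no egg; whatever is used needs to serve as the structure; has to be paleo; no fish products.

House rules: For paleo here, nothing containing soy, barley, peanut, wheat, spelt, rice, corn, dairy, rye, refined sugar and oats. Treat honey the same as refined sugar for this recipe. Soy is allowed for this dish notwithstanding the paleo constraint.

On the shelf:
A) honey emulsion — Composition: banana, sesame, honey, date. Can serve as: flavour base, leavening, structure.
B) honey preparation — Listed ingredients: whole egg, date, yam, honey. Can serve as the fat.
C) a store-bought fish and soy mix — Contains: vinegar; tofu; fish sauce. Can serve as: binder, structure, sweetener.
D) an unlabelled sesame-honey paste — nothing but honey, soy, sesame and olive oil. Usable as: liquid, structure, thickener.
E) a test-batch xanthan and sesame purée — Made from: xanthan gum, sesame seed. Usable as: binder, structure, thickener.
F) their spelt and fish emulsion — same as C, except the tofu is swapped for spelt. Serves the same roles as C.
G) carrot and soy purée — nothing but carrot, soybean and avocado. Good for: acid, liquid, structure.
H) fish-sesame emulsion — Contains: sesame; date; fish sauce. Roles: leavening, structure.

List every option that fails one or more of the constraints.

A, B, C, D, F, H

A: has honey, so not paleo — reject
B: not usable as a structure; has honey, so not paleo (and 1 more) — reject
C: has fish sauce, so not fish-free — out
D: has honey, so not paleo — no
E: nothing on the exclusion list — keep
F: has spelt, so not paleo; has fish sauce, so not fish-free — out
G: soy is permitted under the paleo carve-out; nothing else excluded — valid
H: has fish sauce, so not fish-free — reject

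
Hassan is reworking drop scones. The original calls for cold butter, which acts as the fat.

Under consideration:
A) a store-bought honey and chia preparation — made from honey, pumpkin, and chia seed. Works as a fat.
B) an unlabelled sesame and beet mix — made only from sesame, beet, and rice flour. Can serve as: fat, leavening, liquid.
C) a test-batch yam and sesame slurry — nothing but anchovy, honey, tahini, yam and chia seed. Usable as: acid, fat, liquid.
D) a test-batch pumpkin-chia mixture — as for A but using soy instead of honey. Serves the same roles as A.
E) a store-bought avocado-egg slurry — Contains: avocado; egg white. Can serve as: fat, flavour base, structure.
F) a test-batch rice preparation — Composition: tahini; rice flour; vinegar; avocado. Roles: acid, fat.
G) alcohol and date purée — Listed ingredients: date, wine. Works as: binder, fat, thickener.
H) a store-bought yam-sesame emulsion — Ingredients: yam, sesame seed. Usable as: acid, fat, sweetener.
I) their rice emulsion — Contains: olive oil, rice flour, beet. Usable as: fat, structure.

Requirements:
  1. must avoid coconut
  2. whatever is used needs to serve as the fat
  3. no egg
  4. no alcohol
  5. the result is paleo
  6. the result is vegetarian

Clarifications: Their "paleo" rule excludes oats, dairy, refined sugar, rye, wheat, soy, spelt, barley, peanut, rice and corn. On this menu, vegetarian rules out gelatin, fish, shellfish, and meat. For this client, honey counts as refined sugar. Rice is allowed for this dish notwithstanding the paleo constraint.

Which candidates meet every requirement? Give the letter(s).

B, F, H, I

A: has honey, so not paleo — out
B: rice is permitted under the paleo carve-out; nothing else excluded — valid
C: has honey, so not paleo; has anchovy, so not vegetarian — out
D: has soy, so not paleo — no
E: has egg white, so not egg-free — reject
F: rice is permitted under the paleo carve-out; nothing else excluded — keep
G: has wine, so not alcohol-free — reject
H: only sesame seed and yam; none excluded — keep
I: rice is permitted under the paleo carve-out; nothing else excluded — valid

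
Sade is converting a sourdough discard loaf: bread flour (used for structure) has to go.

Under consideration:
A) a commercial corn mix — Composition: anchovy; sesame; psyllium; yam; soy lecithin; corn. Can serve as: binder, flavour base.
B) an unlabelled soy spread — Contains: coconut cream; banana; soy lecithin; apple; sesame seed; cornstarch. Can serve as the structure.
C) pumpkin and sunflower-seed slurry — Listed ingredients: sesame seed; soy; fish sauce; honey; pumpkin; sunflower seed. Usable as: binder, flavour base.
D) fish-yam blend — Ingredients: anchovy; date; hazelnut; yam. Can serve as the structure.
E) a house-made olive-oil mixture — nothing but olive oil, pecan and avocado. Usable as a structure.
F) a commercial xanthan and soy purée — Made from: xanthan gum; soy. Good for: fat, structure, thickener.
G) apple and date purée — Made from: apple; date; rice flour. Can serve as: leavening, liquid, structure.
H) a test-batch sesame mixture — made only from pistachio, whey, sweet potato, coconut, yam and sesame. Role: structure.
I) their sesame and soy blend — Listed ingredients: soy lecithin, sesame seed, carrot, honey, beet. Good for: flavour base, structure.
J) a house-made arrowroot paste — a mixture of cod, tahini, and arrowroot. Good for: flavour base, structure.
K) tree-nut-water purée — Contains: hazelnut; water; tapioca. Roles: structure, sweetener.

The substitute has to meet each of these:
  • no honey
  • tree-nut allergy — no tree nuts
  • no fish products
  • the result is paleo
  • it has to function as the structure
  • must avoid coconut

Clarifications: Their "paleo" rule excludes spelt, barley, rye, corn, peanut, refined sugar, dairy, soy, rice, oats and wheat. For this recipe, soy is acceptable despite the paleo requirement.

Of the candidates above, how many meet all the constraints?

1

A: not usable as a structure; has corn, so not paleo (and 1 more) — reject
B: has cornstarch, so not paleo; has coconut cream, so not coconut-free — no
C: not usable as a structure; has honey, so not honey-free (and 1 more) — reject
D: has anchovy, so not fish-free; has hazelnut, so not tree-nut-free — no
E: has pecan, so not tree-nut-free — reject
F: soy is permitted under the paleo carve-out; nothing else excluded — OK
G: has rice flour, so not paleo — out
H: has whey, so not paleo; has coconut, so not coconut-free (and 1 more) — out
I: has honey, so not honey-free — no
J: has cod, so not fish-free — reject
K: has hazelnut, so not tree-nut-free — out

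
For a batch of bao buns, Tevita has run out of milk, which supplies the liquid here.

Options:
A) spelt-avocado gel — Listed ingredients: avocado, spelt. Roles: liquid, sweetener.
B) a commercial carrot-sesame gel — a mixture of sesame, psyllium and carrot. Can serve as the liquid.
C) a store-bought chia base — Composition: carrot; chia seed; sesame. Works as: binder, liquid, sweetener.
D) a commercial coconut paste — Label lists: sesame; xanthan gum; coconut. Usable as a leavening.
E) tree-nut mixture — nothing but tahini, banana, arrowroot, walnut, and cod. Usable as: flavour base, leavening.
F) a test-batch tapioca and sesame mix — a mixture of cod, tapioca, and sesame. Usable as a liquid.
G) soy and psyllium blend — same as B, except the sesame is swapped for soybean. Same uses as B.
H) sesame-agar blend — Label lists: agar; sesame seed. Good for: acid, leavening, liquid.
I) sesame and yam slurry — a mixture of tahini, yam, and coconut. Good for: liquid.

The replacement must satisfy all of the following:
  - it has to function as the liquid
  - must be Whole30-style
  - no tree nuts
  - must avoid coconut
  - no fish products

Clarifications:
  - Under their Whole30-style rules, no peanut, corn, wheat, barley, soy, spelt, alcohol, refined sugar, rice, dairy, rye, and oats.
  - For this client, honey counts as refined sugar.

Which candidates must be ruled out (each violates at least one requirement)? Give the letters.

A: has spelt, so not Whole30-style — reject
B: every rule checks out — valid
C: only sesame, chia seed and carrot; none excluded — valid
D: not usable as a liquid; has coconut, so not coconut-free — no
E: not usable as a liquid; has walnut, so not tree-nut-free (and 1 more) — no
F: has cod, so not fish-free — reject
G: has soybean, so not Whole30-style — out
H: every rule checks out — OK
I: has coconut, so not coconut-free — no

A, D, E, F, G, I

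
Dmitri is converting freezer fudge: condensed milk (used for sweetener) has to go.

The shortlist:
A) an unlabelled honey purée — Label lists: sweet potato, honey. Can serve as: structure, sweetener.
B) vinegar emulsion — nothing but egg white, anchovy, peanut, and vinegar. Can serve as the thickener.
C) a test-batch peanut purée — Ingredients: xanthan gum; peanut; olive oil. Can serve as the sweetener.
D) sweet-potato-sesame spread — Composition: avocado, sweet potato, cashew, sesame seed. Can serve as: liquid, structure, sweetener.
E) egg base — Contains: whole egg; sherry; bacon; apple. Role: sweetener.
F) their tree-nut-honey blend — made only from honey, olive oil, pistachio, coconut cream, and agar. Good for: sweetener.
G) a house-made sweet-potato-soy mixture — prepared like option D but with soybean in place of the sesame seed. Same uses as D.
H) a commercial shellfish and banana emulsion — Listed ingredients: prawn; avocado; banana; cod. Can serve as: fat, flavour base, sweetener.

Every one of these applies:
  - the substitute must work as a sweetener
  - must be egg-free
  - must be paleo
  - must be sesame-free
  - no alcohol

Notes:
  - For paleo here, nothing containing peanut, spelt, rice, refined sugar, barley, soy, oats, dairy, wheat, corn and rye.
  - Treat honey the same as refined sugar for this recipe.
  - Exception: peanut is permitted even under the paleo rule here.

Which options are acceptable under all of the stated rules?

C, H

A: has honey, so not paleo — reject
B: not usable as a sweetener; has egg white, so not egg-free — out
C: peanut is permitted under the paleo carve-out; nothing else excluded — keep
D: has sesame seed, so not sesame-free — reject
E: has whole egg, so not egg-free; has sherry, so not alcohol-free — no
F: has honey, so not paleo — out
G: has soybean, so not paleo — no
H: cod and prawn etc. — none of it excluded — OK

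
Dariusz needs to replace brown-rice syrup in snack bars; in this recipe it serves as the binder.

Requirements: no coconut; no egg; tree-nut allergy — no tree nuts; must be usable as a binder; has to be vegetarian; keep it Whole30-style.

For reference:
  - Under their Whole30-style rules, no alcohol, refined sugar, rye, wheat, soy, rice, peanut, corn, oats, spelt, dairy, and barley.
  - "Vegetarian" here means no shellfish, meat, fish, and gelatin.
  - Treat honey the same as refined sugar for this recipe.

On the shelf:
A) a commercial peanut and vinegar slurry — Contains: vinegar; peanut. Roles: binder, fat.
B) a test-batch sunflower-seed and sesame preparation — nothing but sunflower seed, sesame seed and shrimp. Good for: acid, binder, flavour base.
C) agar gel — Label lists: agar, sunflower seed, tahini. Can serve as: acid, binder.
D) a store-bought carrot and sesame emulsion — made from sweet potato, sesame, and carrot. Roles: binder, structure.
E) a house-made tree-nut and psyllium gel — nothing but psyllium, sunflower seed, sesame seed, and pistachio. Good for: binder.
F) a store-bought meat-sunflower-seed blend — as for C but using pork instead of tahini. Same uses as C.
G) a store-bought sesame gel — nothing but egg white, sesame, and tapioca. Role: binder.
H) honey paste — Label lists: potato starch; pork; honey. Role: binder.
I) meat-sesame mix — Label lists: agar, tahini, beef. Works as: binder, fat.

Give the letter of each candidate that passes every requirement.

A: has peanut, so not Whole30-style — out
B: has shrimp, so not vegetarian — reject
C: works as a binder, no egg, vegetarian — valid
D: only sesame, sweet potato and carrot; none excluded — keep
E: has pistachio, so not tree-nut-free — reject
F: has pork, so not vegetarian — no
G: has egg white, so not egg-free — reject
H: has honey, so not Whole30-style; has pork, so not vegetarian — no
I: has beef, so not vegetarian — out

C, D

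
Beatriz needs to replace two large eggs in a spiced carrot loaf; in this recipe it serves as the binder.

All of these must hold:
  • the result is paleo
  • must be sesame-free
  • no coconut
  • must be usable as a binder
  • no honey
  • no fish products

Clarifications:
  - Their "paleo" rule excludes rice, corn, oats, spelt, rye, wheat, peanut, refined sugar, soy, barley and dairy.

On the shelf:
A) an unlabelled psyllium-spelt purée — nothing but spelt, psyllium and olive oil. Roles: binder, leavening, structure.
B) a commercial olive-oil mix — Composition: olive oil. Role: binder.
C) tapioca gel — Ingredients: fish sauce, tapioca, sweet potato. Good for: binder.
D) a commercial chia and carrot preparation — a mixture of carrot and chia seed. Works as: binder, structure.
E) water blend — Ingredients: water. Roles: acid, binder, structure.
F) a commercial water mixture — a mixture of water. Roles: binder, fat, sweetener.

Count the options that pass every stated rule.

4

A: has spelt, so not paleo — reject
B: nothing on the exclusion list — keep
C: has fish sauce, so not fish-free — out
D: only carrot and chia seed; none excluded — keep
E: only water; none excluded — valid
F: works as a binder, no fish, paleo — valid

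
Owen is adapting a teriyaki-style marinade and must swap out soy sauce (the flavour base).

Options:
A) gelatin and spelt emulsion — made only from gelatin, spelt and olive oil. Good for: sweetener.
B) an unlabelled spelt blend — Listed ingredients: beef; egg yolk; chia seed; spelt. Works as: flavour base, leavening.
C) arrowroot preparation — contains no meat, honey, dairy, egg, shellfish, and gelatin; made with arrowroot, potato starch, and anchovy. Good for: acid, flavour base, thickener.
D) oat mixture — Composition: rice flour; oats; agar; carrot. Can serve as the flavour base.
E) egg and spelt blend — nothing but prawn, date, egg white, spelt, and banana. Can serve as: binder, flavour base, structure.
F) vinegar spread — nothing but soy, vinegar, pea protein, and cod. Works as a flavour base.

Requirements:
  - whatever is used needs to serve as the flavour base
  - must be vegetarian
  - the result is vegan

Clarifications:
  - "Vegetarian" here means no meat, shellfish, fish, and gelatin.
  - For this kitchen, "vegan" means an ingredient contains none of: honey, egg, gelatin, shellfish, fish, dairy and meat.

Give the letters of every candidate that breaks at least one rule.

A, B, C, E, F

A: not usable as a flavour base; has gelatin, so not vegetarian (and 1 more) — out
B: has beef, so not vegetarian; has egg yolk, so not vegan — reject
C: has anchovy, so not vegetarian; has anchovy, so not vegan — out
D: nothing on the exclusion list — valid
E: has prawn, so not vegetarian; has egg white, so not vegan — out
F: has cod, so not vegetarian; has cod, so not vegan — out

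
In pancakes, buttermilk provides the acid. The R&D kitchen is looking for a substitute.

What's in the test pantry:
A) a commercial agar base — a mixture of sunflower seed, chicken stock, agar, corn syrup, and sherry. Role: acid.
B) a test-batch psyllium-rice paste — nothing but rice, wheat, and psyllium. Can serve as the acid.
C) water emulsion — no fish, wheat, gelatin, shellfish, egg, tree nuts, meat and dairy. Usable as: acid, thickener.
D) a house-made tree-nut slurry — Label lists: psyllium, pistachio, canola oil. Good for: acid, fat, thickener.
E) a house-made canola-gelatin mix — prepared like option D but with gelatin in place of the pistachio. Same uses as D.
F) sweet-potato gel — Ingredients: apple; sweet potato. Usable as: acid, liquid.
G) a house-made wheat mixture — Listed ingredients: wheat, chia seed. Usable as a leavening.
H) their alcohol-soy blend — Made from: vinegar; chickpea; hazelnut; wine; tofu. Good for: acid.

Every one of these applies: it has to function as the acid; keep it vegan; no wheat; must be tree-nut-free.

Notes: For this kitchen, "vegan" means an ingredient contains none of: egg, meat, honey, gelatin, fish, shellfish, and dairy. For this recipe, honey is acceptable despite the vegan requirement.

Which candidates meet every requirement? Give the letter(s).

C, F

A: has chicken stock, so not vegan — reject
B: has wheat, so not wheat-free — reject
C: every rule checks out — valid
D: has pistachio, so not tree-nut-free — no
E: has gelatin, so not vegan — no
F: works as an acid, no tree nuts, vegan — keep
G: not usable as an acid; has wheat, so not wheat-free — out
H: has hazelnut, so not tree-nut-free — no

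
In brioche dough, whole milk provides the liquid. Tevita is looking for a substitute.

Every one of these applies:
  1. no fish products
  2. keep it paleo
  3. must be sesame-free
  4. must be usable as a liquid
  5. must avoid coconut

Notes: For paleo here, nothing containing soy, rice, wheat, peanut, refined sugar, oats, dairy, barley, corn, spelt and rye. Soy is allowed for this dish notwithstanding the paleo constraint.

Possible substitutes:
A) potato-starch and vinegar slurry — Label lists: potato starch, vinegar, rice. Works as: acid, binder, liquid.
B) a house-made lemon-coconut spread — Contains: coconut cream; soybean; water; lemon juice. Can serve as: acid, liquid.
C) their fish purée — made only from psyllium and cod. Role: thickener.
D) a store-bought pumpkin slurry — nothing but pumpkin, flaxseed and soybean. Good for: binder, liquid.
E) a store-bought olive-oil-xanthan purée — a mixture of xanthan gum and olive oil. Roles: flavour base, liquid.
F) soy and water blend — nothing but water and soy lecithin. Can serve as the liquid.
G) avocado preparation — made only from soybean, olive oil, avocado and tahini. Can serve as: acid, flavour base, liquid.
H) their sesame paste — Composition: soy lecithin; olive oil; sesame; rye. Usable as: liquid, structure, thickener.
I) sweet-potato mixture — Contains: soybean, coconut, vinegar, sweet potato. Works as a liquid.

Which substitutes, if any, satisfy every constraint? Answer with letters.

D, E, F

A: has rice, so not paleo — no
B: has coconut cream, so not coconut-free — reject
C: not usable as a liquid; has cod, so not fish-free — out
D: soy is permitted under the paleo carve-out; nothing else excluded — keep
E: works as a liquid, paleo, no coconut — valid
F: soy is permitted under the paleo carve-out; nothing else excluded — keep
G: has tahini, so not sesame-free — out
H: has rye, so not paleo; has sesame, so not sesame-free — reject
I: has coconut, so not coconut-free — reject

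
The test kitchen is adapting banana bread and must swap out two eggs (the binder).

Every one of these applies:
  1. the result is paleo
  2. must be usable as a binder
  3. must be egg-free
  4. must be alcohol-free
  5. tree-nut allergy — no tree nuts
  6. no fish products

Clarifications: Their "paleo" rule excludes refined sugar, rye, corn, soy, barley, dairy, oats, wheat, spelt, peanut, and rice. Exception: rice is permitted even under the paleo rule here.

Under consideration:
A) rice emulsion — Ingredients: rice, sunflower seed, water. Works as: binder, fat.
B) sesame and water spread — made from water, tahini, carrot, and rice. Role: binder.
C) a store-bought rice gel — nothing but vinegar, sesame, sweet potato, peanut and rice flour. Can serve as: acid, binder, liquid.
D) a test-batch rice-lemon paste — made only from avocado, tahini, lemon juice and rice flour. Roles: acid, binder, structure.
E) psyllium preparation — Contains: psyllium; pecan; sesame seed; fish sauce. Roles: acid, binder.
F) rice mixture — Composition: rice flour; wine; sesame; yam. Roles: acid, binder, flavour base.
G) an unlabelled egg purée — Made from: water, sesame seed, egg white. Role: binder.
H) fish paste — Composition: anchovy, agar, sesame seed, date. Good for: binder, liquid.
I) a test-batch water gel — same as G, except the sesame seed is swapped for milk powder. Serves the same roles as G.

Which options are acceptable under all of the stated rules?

A, B, D

A: rice is permitted under the paleo carve-out; nothing else excluded — keep
B: rice is permitted under the paleo carve-out; nothing else excluded — valid
C: has peanut, so not paleo — out
D: rice is permitted under the paleo carve-out; nothing else excluded — valid
E: has pecan, so not tree-nut-free; has fish sauce, so not fish-free — out
F: has wine, so not alcohol-free — no
G: has egg white, so not egg-free — no
H: has anchovy, so not fish-free — reject
I: has milk powder, so not paleo; has egg white, so not egg-free — no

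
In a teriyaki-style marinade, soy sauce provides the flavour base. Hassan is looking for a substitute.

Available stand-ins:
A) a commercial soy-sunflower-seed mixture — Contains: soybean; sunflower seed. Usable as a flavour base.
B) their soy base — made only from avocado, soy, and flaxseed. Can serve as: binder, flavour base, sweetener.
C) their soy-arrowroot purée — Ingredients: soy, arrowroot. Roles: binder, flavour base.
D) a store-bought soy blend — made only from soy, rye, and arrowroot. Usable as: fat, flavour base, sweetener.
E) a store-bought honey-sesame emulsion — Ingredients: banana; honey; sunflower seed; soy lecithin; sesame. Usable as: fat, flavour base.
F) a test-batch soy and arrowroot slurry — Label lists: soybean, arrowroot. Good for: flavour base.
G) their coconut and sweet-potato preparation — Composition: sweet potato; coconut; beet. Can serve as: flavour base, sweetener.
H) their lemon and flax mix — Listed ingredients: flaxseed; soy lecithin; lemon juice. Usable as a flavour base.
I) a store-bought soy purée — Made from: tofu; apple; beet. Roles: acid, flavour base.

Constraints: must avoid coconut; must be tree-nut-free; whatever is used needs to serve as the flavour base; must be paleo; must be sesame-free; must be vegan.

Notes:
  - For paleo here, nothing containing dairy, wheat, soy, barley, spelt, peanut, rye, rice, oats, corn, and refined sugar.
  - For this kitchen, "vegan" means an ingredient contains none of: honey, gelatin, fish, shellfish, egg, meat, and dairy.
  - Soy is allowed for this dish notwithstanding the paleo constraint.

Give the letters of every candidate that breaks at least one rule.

A: soy is permitted under the paleo carve-out; nothing else excluded — OK
B: soy is permitted under the paleo carve-out; nothing else excluded — keep
C: soy is permitted under the paleo carve-out; nothing else excluded — OK
D: has rye, so not paleo — reject
E: has honey, so not vegan; has sesame, so not sesame-free — no
F: soy is permitted under the paleo carve-out; nothing else excluded — valid
G: has coconut, so not coconut-free — no
H: soy is permitted under the paleo carve-out; nothing else excluded — keep
I: soy is permitted under the paleo carve-out; nothing else excluded — keep

D, E, G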